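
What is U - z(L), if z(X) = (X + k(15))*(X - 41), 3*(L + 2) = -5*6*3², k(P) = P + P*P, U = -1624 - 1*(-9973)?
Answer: 28033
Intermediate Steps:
U = 8349 (U = -1624 + 9973 = 8349)
k(P) = P + P²
L = -92 (L = -2 + (-5*6*3²)/3 = -2 + (-30*9)/3 = -2 + (⅓)*(-270) = -2 - 90 = -92)
z(X) = (-41 + X)*(240 + X) (z(X) = (X + 15*(1 + 15))*(X - 41) = (X + 15*16)*(-41 + X) = (X + 240)*(-41 + X) = (240 + X)*(-41 + X) = (-41 + X)*(240 + X))
U - z(L) = 8349 - (-9840 + (-92)² + 199*(-92)) = 8349 - (-9840 + 8464 - 18308) = 8349 - 1*(-19684) = 8349 + 19684 = 28033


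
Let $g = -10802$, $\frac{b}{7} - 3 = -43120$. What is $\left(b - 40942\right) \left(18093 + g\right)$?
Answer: $-2499070451$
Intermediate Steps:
$b = -301819$ ($b = 21 + 7 \left(-43120\right) = 21 - 301840 = -301819$)
$\left(b - 40942\right) \left(18093 + g\right) = \left(-301819 - 40942\right) \left(18093 - 10802\right) = \left(-342761\right) 7291 = -2499070451$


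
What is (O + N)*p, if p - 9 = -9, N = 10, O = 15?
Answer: 0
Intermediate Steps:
p = 0 (p = 9 - 9 = 0)
(O + N)*p = (15 + 10)*0 = 25*0 = 0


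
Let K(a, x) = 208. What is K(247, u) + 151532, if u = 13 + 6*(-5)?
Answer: 151740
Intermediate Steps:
u = -17 (u = 13 - 30 = -17)
K(247, u) + 151532 = 208 + 151532 = 151740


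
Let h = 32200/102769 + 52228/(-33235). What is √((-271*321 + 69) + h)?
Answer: I*√3508760953065775285470/200913395 ≈ 294.83*I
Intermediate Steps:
h = -4297252332/3415527715 (h = 32200*(1/102769) + 52228*(-1/33235) = 32200/102769 - 52228/33235 = -4297252332/3415527715 ≈ -1.2582)
√((-271*321 + 69) + h) = √((-271*321 + 69) - 4297252332/3415527715) = √((-86991 + 69) - 4297252332/3415527715) = √(-86922 - 4297252332/3415527715) = √(-296888797295562/3415527715) = I*√3508760953065775285470/200913395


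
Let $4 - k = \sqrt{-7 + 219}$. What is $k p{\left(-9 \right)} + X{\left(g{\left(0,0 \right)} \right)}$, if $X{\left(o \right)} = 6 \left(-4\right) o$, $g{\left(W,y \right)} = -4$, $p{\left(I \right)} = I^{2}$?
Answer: $420 - 162 \sqrt{53} \approx -759.38$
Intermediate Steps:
$k = 4 - 2 \sqrt{53}$ ($k = 4 - \sqrt{-7 + 219} = 4 - \sqrt{212} = 4 - 2 \sqrt{53} \approx -10.56$)
$X{\left(o \right)} = - 24 o$
$k p{\left(-9 \right)} + X{\left(g{\left(0,0 \right)} \right)} = \left(4 - 2 \sqrt{53}\right) \left(-9\right)^{2} - -96 = \left(4 - 2 \sqrt{53}\right) 81 + 96 = \left(324 - 162 \sqrt{53}\right) + 96 = 420 - 162 \sqrt{53}$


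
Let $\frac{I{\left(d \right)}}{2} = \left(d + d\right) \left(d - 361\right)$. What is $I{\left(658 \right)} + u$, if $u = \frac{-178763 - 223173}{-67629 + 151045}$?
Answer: $\frac{8150777366}{10427} \approx 7.817 \cdot 10^{5}$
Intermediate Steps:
$I{\left(d \right)} = 4 d \left(-361 + d\right)$ ($I{\left(d \right)} = 2 \left(d + d\right) \left(d - 361\right) = 2 \cdot 2 d \left(-361 + d\right) = 4 d \left(-361 + d\right)$)
$u = - \frac{50242}{10427}$ ($u = - \frac{401936}{83416} = \left(-401936\right) \frac{1}{83416} = - \frac{50242}{10427} \approx -4.8185$)
$I{\left(658 \right)} + u = 4 \cdot 658 \left(-361 + 658\right) - \frac{50242}{10427} = 4 \cdot 658 \cdot 297 - \frac{50242}{10427} = 781704 - \frac{50242}{10427} = \frac{8150777366}{10427}$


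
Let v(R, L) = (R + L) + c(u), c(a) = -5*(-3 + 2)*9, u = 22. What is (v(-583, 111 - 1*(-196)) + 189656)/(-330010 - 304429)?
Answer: -189425/634439 ≈ -0.29857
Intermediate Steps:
c(a) = 45 (c(a) = -5*(-1)*9 = 5*9 = 45)
v(R, L) = 45 + L + R (v(R, L) = (R + L) + 45 = (L + R) + 45 = 45 + L + R)
(v(-583, 111 - 1*(-196)) + 189656)/(-330010 - 304429) = ((45 + (111 - 1*(-196)) - 583) + 189656)/(-330010 - 304429) = ((45 + (111 + 196) - 583) + 189656)/(-634439) = ((45 + 307 - 583) + 189656)*(-1/634439) = (-231 + 189656)*(-1/634439) = 189425*(-1/634439) = -189425/634439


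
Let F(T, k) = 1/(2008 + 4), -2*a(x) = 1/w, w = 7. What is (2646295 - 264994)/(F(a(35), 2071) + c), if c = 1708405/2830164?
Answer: 847488649693023/215008814 ≈ 3.9416e+6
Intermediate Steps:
c = 1708405/2830164 (c = 1708405*(1/2830164) = 1708405/2830164 ≈ 0.60364)
a(x) = -1/14 (a(x) = -1/2/7 = -1/2*1/7 = -1/14)
F(T, k) = 1/2012
(2646295 - 264994)/(F(a(35), 2071) + c) = (2646295 - 264994)/(1/2012 + 1708405/2830164) = 2381301/(215008814/355893123) = 2381301*(355893123/215008814) = 847488649693023/215008814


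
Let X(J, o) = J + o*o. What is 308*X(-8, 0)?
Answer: -2464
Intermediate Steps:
X(J, o) = J + o**2
308*X(-8, 0) = 308*(-8 + 0**2) = 308*(-8 + 0) = 308*(-8) = -2464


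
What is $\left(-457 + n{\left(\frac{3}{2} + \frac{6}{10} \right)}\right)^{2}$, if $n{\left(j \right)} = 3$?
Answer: $206116$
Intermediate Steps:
$\left(-457 + n{\left(\frac{3}{2} + \frac{6}{10} \right)}\right)^{2} = \left(-457 + 3\right)^{2} = \left(-454\right)^{2} = 206116$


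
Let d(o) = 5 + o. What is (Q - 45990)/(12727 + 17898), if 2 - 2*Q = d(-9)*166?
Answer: -45657/30625 ≈ -1.4908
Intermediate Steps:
Q = 333 (Q = 1 - (5 - 9)*166/2 = 1 - (-2)*166 = 1 - ½*(-664) = 1 + 332 = 333)
(Q - 45990)/(12727 + 17898) = (333 - 45990)/(12727 + 17898) = -45657/30625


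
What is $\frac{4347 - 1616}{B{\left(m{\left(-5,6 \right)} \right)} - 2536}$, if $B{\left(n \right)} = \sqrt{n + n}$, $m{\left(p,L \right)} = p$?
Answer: $- \frac{3462908}{3215653} - \frac{2731 i \sqrt{10}}{6431306} \approx -1.0769 - 0.0013428 i$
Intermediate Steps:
$B{\left(n \right)} = \sqrt{2} \sqrt{n}$ ($B{\left(n \right)} = \sqrt{2 n} = \sqrt{2} \sqrt{n}$)
$\frac{4347 - 1616}{B{\left(m{\left(-5,6 \right)} \right)} - 2536} = \frac{4347 - 1616}{\sqrt{2} \sqrt{-5} - 2536} = \frac{2731}{\sqrt{2} i \sqrt{5} - 2536} = \frac{2731}{i \sqrt{10} - 2536} = \frac{2731}{-2536 + i \sqrt{10}}$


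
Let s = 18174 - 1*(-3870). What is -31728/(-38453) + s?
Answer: 847689660/38453 ≈ 22045.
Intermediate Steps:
s = 22044 (s = 18174 + 3870 = 22044)
-31728/(-38453) + s = -31728/(-38453) + 22044 = -31728*(-1/38453) + 22044 = 31728/38453 + 22044 = 847689660/38453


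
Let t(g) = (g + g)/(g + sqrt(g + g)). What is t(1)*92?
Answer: -184 + 184*sqrt(2) ≈ 76.215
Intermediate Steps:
t(g) = 2*g/(g + sqrt(2)*sqrt(g)) (t(g) = (2*g)/(g + sqrt(2*g)) = (2*g)/(g + sqrt(2)*sqrt(g)) = 2*g/(g + sqrt(2)*sqrt(g)))
t(1)*92 = (2*1/(1 + sqrt(2)*sqrt(1)))*92 = (2*1/(1 + sqrt(2)*1))*92 = (2*1/(1 + sqrt(2)))*92 = (2/(1 + sqrt(2)))*92 = 184/(1 + sqrt(2))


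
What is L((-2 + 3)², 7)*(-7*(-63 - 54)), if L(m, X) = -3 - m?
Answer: -3276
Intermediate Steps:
L((-2 + 3)², 7)*(-7*(-63 - 54)) = (-3 - (-2 + 3)²)*(-7*(-63 - 54)) = (-3 - 1*1²)*(-7*(-117)) = (-3 - 1*1)*819 = (-3 - 1)*819 = -4*819 = -3276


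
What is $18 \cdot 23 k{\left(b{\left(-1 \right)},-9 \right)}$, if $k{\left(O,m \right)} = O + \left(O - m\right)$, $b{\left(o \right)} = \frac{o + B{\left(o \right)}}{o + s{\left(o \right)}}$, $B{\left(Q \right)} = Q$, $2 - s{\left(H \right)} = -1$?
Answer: $2898$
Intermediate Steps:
$s{\left(H \right)} = 3$ ($s{\left(H \right)} = 2 - -1 = 2 + 1 = 3$)
$b{\left(o \right)} = \frac{2 o}{3 + o}$ ($b{\left(o \right)} = \frac{o + o}{o + 3} = \frac{2 o}{3 + o}$)
$k{\left(O,m \right)} = - m + 2 O$
$18 \cdot 23 k{\left(b{\left(-1 \right)},-9 \right)} = 18 \cdot 23 \left(\left(-1\right) \left(-9\right) + 2 \cdot 2 \left(-1\right) \frac{1}{3 - 1}\right) = 18 \cdot 23 \left(9 + 2 \cdot 2 \left(-1\right) \frac{1}{2}\right) = 18 \cdot 23 \left(9 + 2 \left(-1\right)\right) = 18 \cdot 23 \left(9 - 2\right) = 18 \cdot 23 \cdot 7 = 18 \cdot 161 = 2898$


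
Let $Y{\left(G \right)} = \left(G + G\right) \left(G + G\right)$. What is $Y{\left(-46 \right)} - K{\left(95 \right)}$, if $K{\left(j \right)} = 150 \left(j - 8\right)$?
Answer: $-4586$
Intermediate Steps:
$Y{\left(G \right)} = 4 G^{2}$ ($Y{\left(G \right)} = 2 G 2 G = 4 G^{2}$)
$K{\left(j \right)} = -1200 + 150 j$ ($K{\left(j \right)} = 150 \left(-8 + j\right) = -1200 + 150 j$)
$Y{\left(-46 \right)} - K{\left(95 \right)} = 4 \left(-46\right)^{2} - \left(-1200 + 150 \cdot 95\right) = 4 \cdot 2116 - \left(-1200 + 14250\right) = 8464 - 13050 = -4586$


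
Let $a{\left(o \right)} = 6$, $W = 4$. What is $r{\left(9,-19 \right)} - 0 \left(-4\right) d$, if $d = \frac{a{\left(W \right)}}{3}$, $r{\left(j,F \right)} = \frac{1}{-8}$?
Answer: $- \frac{1}{8} \approx -0.125$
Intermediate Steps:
$r{\left(j,F \right)} = - \frac{1}{8}$
$d = 2$ ($d = \frac{6}{3} = 6 \cdot \frac{1}{3} = 2$)
$r{\left(9,-19 \right)} - 0 \left(-4\right) d = - \frac{1}{8} - 0 \left(-4\right) 2 = - \frac{1}{8} - 0 \cdot 2 = - \frac{1}{8} - 0 = - \frac{1}{8} + 0 = - \frac{1}{8}$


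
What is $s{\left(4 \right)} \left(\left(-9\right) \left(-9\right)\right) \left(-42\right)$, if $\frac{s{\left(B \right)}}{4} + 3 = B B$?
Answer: $-176904$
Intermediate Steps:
$s{\left(B \right)} = -12 + 4 B^{2}$ ($s{\left(B \right)} = -12 + 4 B B = -12 + 4 B^{2}$)
$s{\left(4 \right)} \left(\left(-9\right) \left(-9\right)\right) \left(-42\right) = \left(-12 + 4 \cdot 4^{2}\right) \left(\left(-9\right) \left(-9\right)\right) \left(-42\right) = \left(-12 + 4 \cdot 16\right) 81 \left(-42\right) = \left(-12 + 64\right) 81 \left(-42\right) = 52 \cdot 81 \left(-42\right) = 4212 \left(-42\right) = -176904$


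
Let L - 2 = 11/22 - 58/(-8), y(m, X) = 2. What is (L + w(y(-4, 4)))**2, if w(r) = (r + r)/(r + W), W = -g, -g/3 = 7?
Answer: 833569/8464 ≈ 98.484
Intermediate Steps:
g = -21 (g = -3*7 = -21)
W = 21 (W = -1*(-21) = 21)
w(r) = 2*r/(21 + r) (w(r) = (r + r)/(r + 21) = (2*r)/(21 + r) = 2*r/(21 + r))
L = 39/4 (L = 2 + (11/22 - 58/(-8)) = 2 + (11*(1/22) - 58*(-1/8)) = 2 + (1/2 + 29/4) = 2 + 31/4 = 39/4 ≈ 9.7500)
(L + w(y(-4, 4)))**2 = (39/4 + 2*2/(21 + 2))**2 = (39/4 + 2*2/23)**2 = (39/4 + 2*2*(1/23))**2 = (39/4 + 4/23)**2 = (913/92)**2 = 833569/8464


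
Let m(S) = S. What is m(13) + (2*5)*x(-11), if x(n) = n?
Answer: -97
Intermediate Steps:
m(13) + (2*5)*x(-11) = 13 + (2*5)*(-11) = 13 + 10*(-11) = 13 - 110 = -97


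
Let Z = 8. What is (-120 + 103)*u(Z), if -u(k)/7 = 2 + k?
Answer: 1190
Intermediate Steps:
u(k) = -14 - 7*k (u(k) = -7*(2 + k) = -14 - 7*k)
(-120 + 103)*u(Z) = (-120 + 103)*(-14 - 7*8) = -17*(-14 - 56) = -17*(-70) = 1190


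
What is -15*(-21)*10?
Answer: 3150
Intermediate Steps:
-15*(-21)*10 = 315*10 = 3150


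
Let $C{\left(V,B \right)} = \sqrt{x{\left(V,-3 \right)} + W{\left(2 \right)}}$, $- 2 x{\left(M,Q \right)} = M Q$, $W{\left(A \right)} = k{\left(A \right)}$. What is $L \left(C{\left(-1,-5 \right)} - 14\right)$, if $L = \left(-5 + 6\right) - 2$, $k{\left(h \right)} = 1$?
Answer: $14 - \frac{i \sqrt{2}}{2} \approx 14.0 - 0.70711 i$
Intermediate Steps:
$W{\left(A \right)} = 1$
$x{\left(M,Q \right)} = - \frac{M Q}{2}$
$C{\left(V,B \right)} = \sqrt{1 + \frac{3 V}{2}}$ ($C{\left(V,B \right)} = \sqrt{\left(- \frac{1}{2}\right) V \left(-3\right) + 1} = \sqrt{\frac{3 V}{2} + 1} = \sqrt{1 + \frac{3 V}{2}}$)
$L = -1$ ($L = 1 - 2 = -1$)
$L \left(C{\left(-1,-5 \right)} - 14\right) = - (\frac{\sqrt{4 + 6 \left(-1\right)}}{2} - 14) = - (\frac{\sqrt{4 - 6}}{2} - 14) = - (\frac{\sqrt{-2}}{2} - 14) = - (\frac{i \sqrt{2}}{2} - 14) = - (-14 + \frac{i \sqrt{2}}{2}) = 14 - \frac{i \sqrt{2}}{2}$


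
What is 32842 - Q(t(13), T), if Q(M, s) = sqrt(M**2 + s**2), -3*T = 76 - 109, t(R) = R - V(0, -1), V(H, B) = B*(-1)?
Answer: 32842 - sqrt(265) ≈ 32826.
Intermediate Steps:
V(H, B) = -B
t(R) = -1 + R (t(R) = R - (-1)*(-1) = R - 1*1 = R - 1 = -1 + R)
T = 11 (T = -(76 - 109)/3 = -1/3*(-33) = 11)
32842 - Q(t(13), T) = 32842 - sqrt((-1 + 13)**2 + 11**2) = 32842 - sqrt(12**2 + 121) = 32842 - sqrt(144 + 121) = 32842 - sqrt(265)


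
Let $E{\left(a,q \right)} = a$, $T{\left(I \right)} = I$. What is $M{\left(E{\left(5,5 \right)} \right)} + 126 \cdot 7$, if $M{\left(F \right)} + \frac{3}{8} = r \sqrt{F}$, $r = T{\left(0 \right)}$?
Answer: $\frac{7053}{8} \approx 881.63$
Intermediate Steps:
$r = 0$
$M{\left(F \right)} = - \frac{3}{8}$ ($M{\left(F \right)} = - \frac{3}{8} + 0 \sqrt{F} = - \frac{3}{8} + 0 = - \frac{3}{8}$)
$M{\left(E{\left(5,5 \right)} \right)} + 126 \cdot 7 = - \frac{3}{8} + 126 \cdot 7 = - \frac{3}{8} + 882 = \frac{7053}{8}$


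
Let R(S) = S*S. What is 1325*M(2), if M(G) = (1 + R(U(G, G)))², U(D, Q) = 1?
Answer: 5300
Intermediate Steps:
R(S) = S²
M(G) = 4 (M(G) = (1 + 1²)² = (1 + 1)² = 2² = 4)
1325*M(2) = 1325*4 = 5300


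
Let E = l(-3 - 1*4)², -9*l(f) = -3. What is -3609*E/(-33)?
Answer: 401/33 ≈ 12.152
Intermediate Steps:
l(f) = ⅓ (l(f) = -⅑*(-3) = ⅓)
E = ⅑ (E = (⅓)² = ⅑ ≈ 0.11111)
-3609*E/(-33) = -401/(-33) = -401*(-1)/33 = -3609*(-1/297) = 401/33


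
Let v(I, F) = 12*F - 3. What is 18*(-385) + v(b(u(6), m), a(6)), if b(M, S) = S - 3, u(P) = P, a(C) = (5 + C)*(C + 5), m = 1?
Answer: -5481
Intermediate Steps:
a(C) = (5 + C)² (a(C) = (5 + C)*(5 + C) = (5 + C)²)
b(M, S) = -3 + S
v(I, F) = -3 + 12*F
18*(-385) + v(b(u(6), m), a(6)) = 18*(-385) + (-3 + 12*(5 + 6)²) = -6930 + (-3 + 12*11²) = -6930 + (-3 + 12*121) = -6930 + (-3 + 1452) = -6930 + 1449 = -5481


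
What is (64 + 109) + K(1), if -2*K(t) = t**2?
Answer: 345/2 ≈ 172.50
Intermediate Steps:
K(t) = -t**2/2
(64 + 109) + K(1) = (64 + 109) - 1/2*1**2 = 173 - 1/2*1 = 173 - 1/2 = 345/2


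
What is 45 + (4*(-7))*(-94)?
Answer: 2677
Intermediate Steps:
45 + (4*(-7))*(-94) = 45 - 28*(-94) = 45 + 2632 = 2677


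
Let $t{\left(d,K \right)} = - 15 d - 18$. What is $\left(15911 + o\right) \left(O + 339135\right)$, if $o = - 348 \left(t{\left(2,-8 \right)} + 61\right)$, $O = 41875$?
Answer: $4338560870$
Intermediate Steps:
$t{\left(d,K \right)} = -18 - 15 d$
$o = -4524$ ($o = - 348 \left(\left(-18 - 30\right) + 61\right) = - 348 \left(-48 + 61\right) = \left(-348\right) 13 = -4524$)
$\left(15911 + o\right) \left(O + 339135\right) = \left(15911 - 4524\right) \left(41875 + 339135\right) = 11387 \cdot 381010 = 4338560870$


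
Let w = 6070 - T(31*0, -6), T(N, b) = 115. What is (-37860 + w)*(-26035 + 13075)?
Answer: 413488800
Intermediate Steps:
w = 5955 (w = 6070 - 1*115 = 6070 - 115 = 5955)
(-37860 + w)*(-26035 + 13075) = (-37860 + 5955)*(-26035 + 13075) = -31905*(-12960) = 413488800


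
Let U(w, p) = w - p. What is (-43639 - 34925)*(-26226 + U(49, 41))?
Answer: 2059790952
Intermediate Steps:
(-43639 - 34925)*(-26226 + U(49, 41)) = (-43639 - 34925)*(-26226 + (49 - 1*41)) = -78564*(-26226 + (49 - 41)) = -78564*(-26226 + 8) = -78564*(-26218) = 2059790952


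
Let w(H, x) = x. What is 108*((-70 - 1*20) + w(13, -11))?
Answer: -10908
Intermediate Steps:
108*((-70 - 1*20) + w(13, -11)) = 108*((-70 - 1*20) - 11) = 108*((-70 - 20) - 11) = 108*(-90 - 11) = 108*(-101) = -10908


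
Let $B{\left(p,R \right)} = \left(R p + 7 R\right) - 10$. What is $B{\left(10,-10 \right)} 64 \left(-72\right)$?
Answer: $829440$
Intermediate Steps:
$B{\left(p,R \right)} = -10 + 7 R + R p$ ($B{\left(p,R \right)} = \left(7 R + R p\right) - 10 = -10 + 7 R + R p$)
$B{\left(10,-10 \right)} 64 \left(-72\right) = \left(-10 + 7 \left(-10\right) - 100\right) 64 \left(-72\right) = \left(-10 - 70 - 100\right) 64 \left(-72\right) = \left(-180\right) 64 \left(-72\right) = \left(-11520\right) \left(-72\right) = 829440$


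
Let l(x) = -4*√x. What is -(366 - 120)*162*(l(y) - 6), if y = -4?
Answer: 239112 + 318816*I ≈ 2.3911e+5 + 3.1882e+5*I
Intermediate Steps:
-(366 - 120)*162*(l(y) - 6) = -(366 - 120)*162*(-8*I - 6) = -246*162*(-8*I - 6) = -39852*(-8*I - 6) = -39852*(-6 - 8*I) = -(-239112 - 318816*I) = 239112 + 318816*I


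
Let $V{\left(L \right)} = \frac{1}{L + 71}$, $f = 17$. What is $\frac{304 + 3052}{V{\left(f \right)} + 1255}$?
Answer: $\frac{295328}{110441} \approx 2.6741$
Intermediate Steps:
$V{\left(L \right)} = \frac{1}{71 + L}$
$\frac{304 + 3052}{V{\left(f \right)} + 1255} = \frac{304 + 3052}{\frac{1}{71 + 17} + 1255} = \frac{3356}{\frac{1}{88} + 1255} = \frac{3356}{\frac{110441}{88}} = 3356 \cdot \frac{88}{110441} = \frac{295328}{110441}$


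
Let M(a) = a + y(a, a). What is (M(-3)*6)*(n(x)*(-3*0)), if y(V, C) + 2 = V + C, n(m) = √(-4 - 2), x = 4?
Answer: 0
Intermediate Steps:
n(m) = I*√6 (n(m) = √(-6) = I*√6)
y(V, C) = -2 + C + V (y(V, C) = -2 + (V + C) = -2 + (C + V) = -2 + C + V)
M(a) = -2 + 3*a (M(a) = a + (-2 + a + a) = a + (-2 + 2*a) = -2 + 3*a)
(M(-3)*6)*(n(x)*(-3*0)) = ((-2 + 3*(-3))*6)*((I*√6)*(-3*0)) = ((-2 - 9)*6)*((I*√6)*0) = -11*6*0 = -66*0 = 0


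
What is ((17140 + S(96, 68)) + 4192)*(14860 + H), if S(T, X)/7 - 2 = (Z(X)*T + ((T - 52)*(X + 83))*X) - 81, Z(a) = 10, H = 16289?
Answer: 99366649407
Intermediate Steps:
S(T, X) = -553 + 70*T + 7*X*(-52 + T)*(83 + X) (S(T, X) = 14 + 7*((10*T + ((T - 52)*(X + 83))*X) - 81) = 14 + 7*((10*T + ((-52 + T)*(83 + X))*X) - 81) = 14 + 7*((10*T + X*(-52 + T)*(83 + X)) - 81) = 14 + 7*(-81 + 10*T + X*(-52 + T)*(83 + X)) = 14 + (-567 + 70*T + 7*X*(-52 + T)*(83 + X)) = -553 + 70*T + 7*X*(-52 + T)*(83 + X))
((17140 + S(96, 68)) + 4192)*(14860 + H) = ((17140 + (-553 - 30212*68 - 364*68**2 + 70*96 + 7*96*68**2 + 581*96*68)) + 4192)*(14860 + 16289) = ((17140 + (-553 - 2054416 - 364*4624 + 6720 + 7*96*4624 + 3792768)) + 4192)*31149 = ((17140 + (-553 - 2054416 - 1683136 + 6720 + 3107328 + 3792768)) + 4192)*31149 = ((17140 + 3168711) + 4192)*31149 = (3185851 + 4192)*31149 = 3190043*31149 = 99366649407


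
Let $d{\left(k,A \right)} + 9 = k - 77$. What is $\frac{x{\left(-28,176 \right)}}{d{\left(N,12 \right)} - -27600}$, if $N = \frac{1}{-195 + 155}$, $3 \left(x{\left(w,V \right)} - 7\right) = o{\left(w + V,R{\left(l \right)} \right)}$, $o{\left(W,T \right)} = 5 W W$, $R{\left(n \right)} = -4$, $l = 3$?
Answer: $\frac{4381640}{3301677} \approx 1.3271$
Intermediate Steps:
$o{\left(W,T \right)} = 5 W^{2}$
$x{\left(w,V \right)} = 7 + \frac{5 \left(V + w\right)^{2}}{3}$ ($x{\left(w,V \right)} = 7 + \frac{5 \left(w + V\right)^{2}}{3} = 7 + \frac{5 \left(V + w\right)^{2}}{3}$)
$N = - \frac{1}{40}$ ($N = \frac{1}{-40} = - \frac{1}{40} \approx -0.025$)
$d{\left(k,A \right)} = -86 + k$ ($d{\left(k,A \right)} = -9 + \left(k - 77\right) = -9 + \left(-77 + k\right) = -86 + k$)
$\frac{x{\left(-28,176 \right)}}{d{\left(N,12 \right)} - -27600} = \frac{7 + \frac{5 \left(176 - 28\right)^{2}}{3}}{\left(-86 - \frac{1}{40}\right) - -27600} = \frac{7 + \frac{5 \cdot 148^{2}}{3}}{- \frac{3441}{40} + 27600} = \frac{7 + \frac{5}{3} \cdot 21904}{\frac{1100559}{40}} = \left(7 + \frac{109520}{3}\right) \frac{40}{1100559} = \frac{109541}{3} \cdot \frac{40}{1100559} = \frac{4381640}{3301677}$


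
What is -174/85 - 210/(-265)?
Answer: -5652/4505 ≈ -1.2546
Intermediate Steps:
-174/85 - 210/(-265) = -174*1/85 - 210*(-1/265) = -174/85 + 42/53 = -5652/4505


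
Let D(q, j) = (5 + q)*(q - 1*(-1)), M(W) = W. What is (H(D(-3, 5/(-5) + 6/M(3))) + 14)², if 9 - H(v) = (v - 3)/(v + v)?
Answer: 31329/64 ≈ 489.52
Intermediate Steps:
D(q, j) = (1 + q)*(5 + q) (D(q, j) = (5 + q)*(q + 1) = (5 + q)*(1 + q) = (1 + q)*(5 + q))
H(v) = 9 - (-3 + v)/(2*v) (H(v) = 9 - (v - 3)/(v + v) = 9 - (-3 + v)/(2*v))
(H(D(-3, 5/(-5) + 6/M(3))) + 14)² = ((3 + 17*(5 + (-3)² + 6*(-3)))/(2*(5 + (-3)² + 6*(-3))) + 14)² = ((3 + 17*(5 + 9 - 18))/(2*(5 + 9 - 18)) + 14)² = ((½)*(3 + 17*(-4))/(-4) + 14)² = ((½)*(-¼)*(3 - 68) + 14)² = ((½)*(-¼)*(-65) + 14)² = (65/8 + 14)² = (177/8)² = 31329/64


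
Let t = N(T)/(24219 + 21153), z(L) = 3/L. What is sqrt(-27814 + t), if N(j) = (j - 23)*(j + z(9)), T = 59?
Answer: 2*I*sqrt(99406796559)/3781 ≈ 166.78*I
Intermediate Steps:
N(j) = (-23 + j)*(1/3 + j) (N(j) = (j - 23)*(j + 3/9) = (-23 + j)*(j + 3*(1/9)) = (-23 + j)*(j + 1/3) = (-23 + j)*(1/3 + j))
t = 178/3781 (t = (-23/3 + 59**2 - 68/3*59)/(24219 + 21153) = (-23/3 + 3481 - 4012/3)/45372 = 2136*(1/45372) = 178/3781 ≈ 0.047077)
sqrt(-27814 + t) = sqrt(-27814 + 178/3781) = sqrt(-105164556/3781) = 2*I*sqrt(99406796559)/3781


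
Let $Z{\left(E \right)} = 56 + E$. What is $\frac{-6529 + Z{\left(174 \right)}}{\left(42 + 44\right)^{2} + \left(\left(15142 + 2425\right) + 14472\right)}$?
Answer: $- \frac{6299}{39435} \approx -0.15973$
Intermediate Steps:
$\frac{-6529 + Z{\left(174 \right)}}{\left(42 + 44\right)^{2} + \left(\left(15142 + 2425\right) + 14472\right)} = \frac{-6529 + \left(56 + 174\right)}{\left(42 + 44\right)^{2} + \left(\left(15142 + 2425\right) + 14472\right)} = \frac{-6529 + 230}{86^{2} + \left(17567 + 14472\right)} = - \frac{6299}{7396 + 32039} = - \frac{6299}{39435}$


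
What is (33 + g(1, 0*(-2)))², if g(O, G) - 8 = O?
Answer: 1764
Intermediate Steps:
g(O, G) = 8 + O
(33 + g(1, 0*(-2)))² = (33 + (8 + 1))² = (33 + 9)² = 42² = 1764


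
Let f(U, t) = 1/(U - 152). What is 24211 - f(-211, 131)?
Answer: 8788594/363 ≈ 24211.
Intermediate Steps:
f(U, t) = 1/(-152 + U)
24211 - f(-211, 131) = 24211 - 1/(-152 - 211) = 24211 - 1/(-363) = 24211 - 1*(-1/363) = 24211 + 1/363 = 8788594/363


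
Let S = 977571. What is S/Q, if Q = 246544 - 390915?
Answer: -977571/144371 ≈ -6.7712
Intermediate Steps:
Q = -144371
S/Q = 977571/(-144371) = 977571*(-1/144371) = -977571/144371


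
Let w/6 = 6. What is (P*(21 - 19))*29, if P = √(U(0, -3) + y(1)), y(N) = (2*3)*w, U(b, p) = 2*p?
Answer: 58*√210 ≈ 840.50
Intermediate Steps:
w = 36 (w = 6*6 = 36)
y(N) = 216 (y(N) = (2*3)*36 = 6*36 = 216)
P = √210 (P = √(2*(-3) + 216) = √(-6 + 216) = √210 ≈ 14.491)
(P*(21 - 19))*29 = (√210*(21 - 19))*29 = (√210*2)*29 = (2*√210)*29 = 58*√210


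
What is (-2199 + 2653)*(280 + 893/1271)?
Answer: 161974942/1271 ≈ 1.2744e+5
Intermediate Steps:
(-2199 + 2653)*(280 + 893/1271) = 454*(280 + 893*(1/1271)) = 454*(280 + 893/1271) = 454*(356773/1271) = 161974942/1271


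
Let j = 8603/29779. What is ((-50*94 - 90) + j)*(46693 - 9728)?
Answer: -5272421710755/29779 ≈ -1.7705e+8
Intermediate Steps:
j = 8603/29779 (j = 8603*(1/29779) = 8603/29779 ≈ 0.28889)
((-50*94 - 90) + j)*(46693 - 9728) = ((-50*94 - 90) + 8603/29779)*(46693 - 9728) = ((-4700 - 90) + 8603/29779)*36965 = (-4790 + 8603/29779)*36965 = -142632807/29779*36965 = -5272421710755/29779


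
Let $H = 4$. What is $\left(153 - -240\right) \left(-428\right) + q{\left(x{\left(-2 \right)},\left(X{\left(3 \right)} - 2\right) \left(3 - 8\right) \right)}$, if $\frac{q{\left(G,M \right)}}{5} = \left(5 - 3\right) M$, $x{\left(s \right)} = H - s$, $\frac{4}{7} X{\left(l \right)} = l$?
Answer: $- \frac{336733}{2} \approx -1.6837 \cdot 10^{5}$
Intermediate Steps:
$X{\left(l \right)} = \frac{7 l}{4}$
$x{\left(s \right)} = 4 - s$
$q{\left(G,M \right)} = 10 M$ ($q{\left(G,M \right)} = 5 \left(5 - 3\right) M = 5 \cdot 2 M = 10 M$)
$\left(153 - -240\right) \left(-428\right) + q{\left(x{\left(-2 \right)},\left(X{\left(3 \right)} - 2\right) \left(3 - 8\right) \right)} = \left(153 - -240\right) \left(-428\right) + 10 \left(\frac{7}{4} \cdot 3 - 2\right) \left(3 - 8\right) = \left(153 + 240\right) \left(-428\right) + 10 \left(\frac{21}{4} - 2\right) \left(-5\right) = 393 \left(-428\right) + 10 \cdot \frac{13}{4} \left(-5\right) = -168204 + 10 \left(- \frac{65}{4}\right) = -168204 - \frac{325}{2} = - \frac{336733}{2}$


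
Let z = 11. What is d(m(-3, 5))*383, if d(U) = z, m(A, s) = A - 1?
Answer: 4213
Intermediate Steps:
m(A, s) = -1 + A
d(U) = 11
d(m(-3, 5))*383 = 11*383 = 4213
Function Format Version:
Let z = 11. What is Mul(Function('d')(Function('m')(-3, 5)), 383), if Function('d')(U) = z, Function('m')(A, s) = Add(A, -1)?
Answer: 4213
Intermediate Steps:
Function('m')(A, s) = Add(-1, A)
Function('d')(U) = 11
Mul(Function('d')(Function('m')(-3, 5)), 383) = Mul(11, 383) = 4213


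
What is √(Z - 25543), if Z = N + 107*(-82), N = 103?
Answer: I*√34214 ≈ 184.97*I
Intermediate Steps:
Z = -8671 (Z = 103 + 107*(-82) = 103 - 8774 = -8671)
√(Z - 25543) = √(-8671 - 25543) = √(-34214) = I*√34214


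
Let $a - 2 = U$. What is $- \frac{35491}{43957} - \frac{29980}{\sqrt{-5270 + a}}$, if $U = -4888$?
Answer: $- \frac{35491}{43957} + \frac{14990 i \sqrt{2539}}{2539} \approx -0.8074 + 297.49 i$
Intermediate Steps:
$a = -4886$ ($a = 2 - 4888 = -4886$)
$- \frac{35491}{43957} - \frac{29980}{\sqrt{-5270 + a}} = - \frac{35491}{43957} - \frac{29980}{\sqrt{-5270 - 4886}} = \left(-35491\right) \frac{1}{43957} - \frac{29980}{\sqrt{-10156}} = - \frac{35491}{43957} - \frac{29980}{2 i \sqrt{2539}} = - \frac{35491}{43957} - 29980 \left(- \frac{i \sqrt{2539}}{5078}\right) = - \frac{35491}{43957} + \frac{14990 i \sqrt{2539}}{2539}$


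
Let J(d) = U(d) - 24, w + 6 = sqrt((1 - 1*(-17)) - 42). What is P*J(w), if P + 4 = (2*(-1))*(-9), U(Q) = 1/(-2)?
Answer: -343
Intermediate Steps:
U(Q) = -1/2
w = -6 + 2*I*sqrt(6) (w = -6 + sqrt((1 - 1*(-17)) - 42) = -6 + sqrt((1 + 17) - 42) = -6 + sqrt(18 - 42) = -6 + sqrt(-24) = -6 + 2*I*sqrt(6) ≈ -6.0 + 4.899*I)
J(d) = -49/2 (J(d) = -1/2 - 24 = -49/2)
P = 14 (P = -4 + (2*(-1))*(-9) = -4 - 2*(-9) = -4 + 18 = 14)
P*J(w) = 14*(-49/2) = -343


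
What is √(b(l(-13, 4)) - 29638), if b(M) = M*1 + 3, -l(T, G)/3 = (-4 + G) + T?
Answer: 14*I*√151 ≈ 172.03*I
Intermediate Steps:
l(T, G) = 12 - 3*G - 3*T (l(T, G) = -3*((-4 + G) + T) = -3*(-4 + G + T) = 12 - 3*G - 3*T)
b(M) = 3 + M (b(M) = M + 3 = 3 + M)
√(b(l(-13, 4)) - 29638) = √((3 + (12 - 3*4 - 3*(-13))) - 29638) = √((3 + (12 - 12 + 39)) - 29638) = √((3 + 39) - 29638) = √(42 - 29638) = √(-29596) = 14*I*√151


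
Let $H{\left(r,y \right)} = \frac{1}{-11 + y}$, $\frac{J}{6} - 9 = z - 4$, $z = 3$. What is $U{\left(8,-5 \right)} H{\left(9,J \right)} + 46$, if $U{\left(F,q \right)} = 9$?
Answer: $\frac{1711}{37} \approx 46.243$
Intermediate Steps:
$J = 48$ ($J = 54 + 6 \left(3 - 4\right) = 54 + 6 \left(-1\right) = 54 - 6 = 48$)
$U{\left(8,-5 \right)} H{\left(9,J \right)} + 46 = \frac{9}{-11 + 48} + 46 = \frac{9}{37} + 46 = \frac{1711}{37}$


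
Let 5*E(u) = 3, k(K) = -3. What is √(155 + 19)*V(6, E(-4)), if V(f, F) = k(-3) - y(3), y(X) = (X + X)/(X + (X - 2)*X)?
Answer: -4*√174 ≈ -52.764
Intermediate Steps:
E(u) = ⅗ (E(u) = (⅕)*3 = ⅗)
y(X) = 2*X/(X + X*(-2 + X)) (y(X) = (2*X)/(X + (-2 + X)*X) = (2*X)/(X + X*(-2 + X)) = 2*X/(X + X*(-2 + X)))
V(f, F) = -4 (V(f, F) = -3 - 2/(-1 + 3) = -3 - 2/2 = -3 - 1*1 = -3 - 1 = -4)
√(155 + 19)*V(6, E(-4)) = √(155 + 19)*(-4) = √174*(-4) = -4*√174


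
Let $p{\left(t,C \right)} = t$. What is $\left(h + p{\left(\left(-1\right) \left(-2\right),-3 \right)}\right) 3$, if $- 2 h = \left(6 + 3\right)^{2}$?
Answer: $- \frac{231}{2} \approx -115.5$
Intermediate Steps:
$h = - \frac{81}{2}$ ($h = - \frac{\left(6 + 3\right)^{2}}{2} = - \frac{9^{2}}{2} = \left(- \frac{1}{2}\right) 81 = - \frac{81}{2} \approx -40.5$)
$\left(h + p{\left(\left(-1\right) \left(-2\right),-3 \right)}\right) 3 = \left(- \frac{81}{2} - -2\right) 3 = \left(- \frac{81}{2} + 2\right) 3 = \left(- \frac{77}{2}\right) 3 = - \frac{231}{2}$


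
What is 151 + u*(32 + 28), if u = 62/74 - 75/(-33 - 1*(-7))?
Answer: 180061/481 ≈ 374.35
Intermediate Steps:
u = 3581/962 (u = 62*(1/74) - 75/(-33 + 7) = 31/37 - 75/(-26) = 31/37 - 75*(-1/26) = 31/37 + 75/26 = 3581/962 ≈ 3.7225)
151 + u*(32 + 28) = 151 + 3581*(32 + 28)/962 = 151 + (3581/962)*60 = 151 + 107430/481 = 180061/481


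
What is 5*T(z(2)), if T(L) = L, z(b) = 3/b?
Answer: 15/2 ≈ 7.5000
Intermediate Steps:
5*T(z(2)) = 5*(3/2) = 15/2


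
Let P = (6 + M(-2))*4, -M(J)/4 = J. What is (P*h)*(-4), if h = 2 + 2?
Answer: -896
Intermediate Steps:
h = 4
M(J) = -4*J
P = 56 (P = (6 - 4*(-2))*4 = (6 + 8)*4 = 14*4 = 56)
(P*h)*(-4) = (56*4)*(-4) = 224*(-4) = -896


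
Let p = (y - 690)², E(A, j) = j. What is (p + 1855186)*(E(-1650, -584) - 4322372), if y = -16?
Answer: -10174604346632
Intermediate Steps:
p = 498436 (p = (-16 - 690)² = (-706)² = 498436)
(p + 1855186)*(E(-1650, -584) - 4322372) = (498436 + 1855186)*(-584 - 4322372) = 2353622*(-4322956) = -10174604346632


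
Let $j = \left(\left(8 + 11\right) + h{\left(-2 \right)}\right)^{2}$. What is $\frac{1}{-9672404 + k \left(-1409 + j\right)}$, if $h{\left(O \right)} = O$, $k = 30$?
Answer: $- \frac{1}{9706004} \approx -1.0303 \cdot 10^{-7}$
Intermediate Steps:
$j = 289$ ($j = \left(\left(8 + 11\right) - 2\right)^{2} = \left(19 - 2\right)^{2} = 17^{2} = 289$)
$\frac{1}{-9672404 + k \left(-1409 + j\right)} = \frac{1}{-9672404 + 30 \left(-1409 + 289\right)} = \frac{1}{-9672404 + 30 \left(-1120\right)} = \frac{1}{-9672404 - 33600} = \frac{1}{-9706004} = - \frac{1}{9706004}$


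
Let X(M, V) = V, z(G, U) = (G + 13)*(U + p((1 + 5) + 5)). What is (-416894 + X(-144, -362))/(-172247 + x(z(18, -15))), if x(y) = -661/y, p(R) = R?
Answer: 51739744/21357967 ≈ 2.4225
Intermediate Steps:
z(G, U) = (11 + U)*(13 + G) (z(G, U) = (G + 13)*(U + ((1 + 5) + 5)) = (13 + G)*(U + (6 + 5)) = (13 + G)*(U + 11) = (13 + G)*(11 + U) = (11 + U)*(13 + G))
(-416894 + X(-144, -362))/(-172247 + x(z(18, -15))) = (-416894 - 362)/(-172247 - 661/(143 + 11*18 + 13*(-15) + 18*(-15))) = -417256/(-172247 - 661/(143 + 198 - 195 - 270)) = -417256/(-172247 - 661/(-124)) = -417256/(-172247 - 661*(-1/124)) = -417256/(-172247 + 661/124) = -417256/(-21357967/124) = -417256*(-124/21357967) = 51739744/21357967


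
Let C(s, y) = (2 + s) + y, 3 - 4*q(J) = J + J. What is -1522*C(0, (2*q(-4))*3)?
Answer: -28157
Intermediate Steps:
q(J) = ¾ - J/2 (q(J) = ¾ - (J + J)/4 = ¾ - J/2)
C(s, y) = 2 + s + y
-1522*C(0, (2*q(-4))*3) = -1522*(2 + 0 + (2*(¾ - ½*(-4)))*3) = -1522*(2 + 0 + (2*(¾ + 2))*3) = -1522*(2 + 0 + (2*(11/4))*3) = -1522*(2 + 0 + (11/2)*3) = -1522*(2 + 0 + 33/2) = -1522*37/2 = -28157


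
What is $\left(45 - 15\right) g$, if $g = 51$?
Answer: $1530$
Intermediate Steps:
$\left(45 - 15\right) g = \left(45 - 15\right) 51 = 30 \cdot 51 = 1530$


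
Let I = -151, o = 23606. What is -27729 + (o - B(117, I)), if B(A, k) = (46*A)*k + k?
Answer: 808710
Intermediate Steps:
B(A, k) = k + 46*A*k (B(A, k) = 46*A*k + k = k + 46*A*k)
-27729 + (o - B(117, I)) = -27729 + (23606 - (-151)*(1 + 46*117)) = -27729 + (23606 - (-151)*(1 + 5382)) = -27729 + (23606 - (-151)*5383) = -27729 + (23606 - 1*(-812833)) = -27729 + (23606 + 812833) = -27729 + 836439 = 808710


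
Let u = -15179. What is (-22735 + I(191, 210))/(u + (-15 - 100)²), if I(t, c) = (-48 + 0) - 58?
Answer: 22841/1954 ≈ 11.689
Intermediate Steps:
I(t, c) = -106 (I(t, c) = -48 - 58 = -106)
(-22735 + I(191, 210))/(u + (-15 - 100)²) = (-22735 - 106)/(-15179 + (-15 - 100)²) = -22841/(-15179 + (-115)²) = -22841/(-15179 + 13225) = -22841/(-1954) = -22841*(-1/1954) = 22841/1954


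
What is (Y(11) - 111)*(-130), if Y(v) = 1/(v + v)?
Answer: 158665/11 ≈ 14424.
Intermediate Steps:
Y(v) = 1/(2*v)
(Y(11) - 111)*(-130) = ((½)/11 - 111)*(-130) = ((½)*(1/11) - 111)*(-130) = (1/22 - 111)*(-130) = -2441/22*(-130) = 158665/11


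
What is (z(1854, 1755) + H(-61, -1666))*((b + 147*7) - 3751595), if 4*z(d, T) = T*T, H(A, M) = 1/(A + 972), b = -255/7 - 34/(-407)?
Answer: -29982378971588139099/10381756 ≈ -2.8880e+12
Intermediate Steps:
b = -103547/2849 (b = -255*⅐ - 34*(-1/407) = -255/7 + 34/407 = -103547/2849 ≈ -36.345)
H(A, M) = 1/(972 + A)
z(d, T) = T²/4 (z(d, T) = (T*T)/4 = T²/4)
(z(1854, 1755) + H(-61, -1666))*((b + 147*7) - 3751595) = ((¼)*1755² + 1/(972 - 61))*((-103547/2849 + 147*7) - 3751595) = ((¼)*3080025 + 1/911)*((-103547/2849 + 1029) - 3751595) = (3080025/4 + 1/911)*(2828074/2849 - 3751595) = (2805902779/3644)*(-10685466081/2849) = -29982378971588139099/10381756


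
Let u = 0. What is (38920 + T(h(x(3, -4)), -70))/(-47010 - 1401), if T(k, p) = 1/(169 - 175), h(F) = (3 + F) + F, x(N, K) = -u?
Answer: -21229/26406 ≈ -0.80395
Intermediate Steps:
x(N, K) = 0 (x(N, K) = -1*0 = 0)
h(F) = 3 + 2*F
T(k, p) = -1/6 (T(k, p) = 1/(-6) = -1/6)
(38920 + T(h(x(3, -4)), -70))/(-47010 - 1401) = (38920 - 1/6)/(-47010 - 1401) = (233519/6)/(-48411) = (233519/6)*(-1/48411) = -21229/26406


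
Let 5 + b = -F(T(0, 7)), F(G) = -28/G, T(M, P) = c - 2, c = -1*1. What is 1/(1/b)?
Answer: -43/3 ≈ -14.333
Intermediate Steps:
c = -1
T(M, P) = -3 (T(M, P) = -1 - 2 = -3)
b = -43/3 (b = -5 - (-28)/(-3) = -5 - (-28)*(-1)/3 = -5 - 1*28/3 = -5 - 28/3 = -43/3 ≈ -14.333)
1/(1/b) = 1/(1/(-43/3)) = 1/(-3/43) = -43/3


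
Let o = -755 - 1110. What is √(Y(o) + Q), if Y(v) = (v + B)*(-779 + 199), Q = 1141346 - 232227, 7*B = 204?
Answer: √96721891/7 ≈ 1405.0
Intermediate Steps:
B = 204/7 (B = (⅐)*204 = 204/7 ≈ 29.143)
Q = 909119
o = -1865
Y(v) = -118320/7 - 580*v (Y(v) = (v + 204/7)*(-779 + 199) = (204/7 + v)*(-580) = -118320/7 - 580*v)
√(Y(o) + Q) = √((-118320/7 - 580*(-1865)) + 909119) = √((-118320/7 + 1081700) + 909119) = √(7453580/7 + 909119) = √(13817413/7) = √96721891/7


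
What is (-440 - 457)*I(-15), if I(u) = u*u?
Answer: -201825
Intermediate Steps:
I(u) = u**2
(-440 - 457)*I(-15) = (-440 - 457)*(-15)**2 = -897*225 = -201825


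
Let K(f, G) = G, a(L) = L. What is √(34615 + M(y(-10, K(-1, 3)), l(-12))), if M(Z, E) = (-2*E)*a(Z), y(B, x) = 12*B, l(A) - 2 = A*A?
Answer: √69655 ≈ 263.92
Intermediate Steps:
l(A) = 2 + A² (l(A) = 2 + A*A = 2 + A²)
M(Z, E) = -2*E*Z (M(Z, E) = (-2*E)*Z = -2*E*Z)
√(34615 + M(y(-10, K(-1, 3)), l(-12))) = √(34615 - 2*(2 + (-12)²)*12*(-10)) = √(34615 - 2*(2 + 144)*(-120)) = √(34615 - 2*146*(-120)) = √(34615 + 35040) = √69655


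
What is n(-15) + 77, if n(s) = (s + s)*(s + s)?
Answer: 977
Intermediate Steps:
n(s) = 4*s**2 (n(s) = (2*s)*(2*s) = 4*s**2)
n(-15) + 77 = 4*(-15)**2 + 77 = 4*225 + 77 = 900 + 77 = 977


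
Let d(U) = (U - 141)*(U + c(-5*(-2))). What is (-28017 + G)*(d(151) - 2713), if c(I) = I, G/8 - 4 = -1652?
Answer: 45444703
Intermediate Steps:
G = -13184 (G = 32 + 8*(-1652) = 32 - 13216 = -13184)
d(U) = (-141 + U)*(10 + U) (d(U) = (U - 141)*(U - 5*(-2)) = (-141 + U)*(U + 10) = (-141 + U)*(10 + U))
(-28017 + G)*(d(151) - 2713) = (-28017 - 13184)*((-1410 + 151² - 131*151) - 2713) = -41201*((-1410 + 22801 - 19781) - 2713) = -41201*(1610 - 2713) = -41201*(-1103) = 45444703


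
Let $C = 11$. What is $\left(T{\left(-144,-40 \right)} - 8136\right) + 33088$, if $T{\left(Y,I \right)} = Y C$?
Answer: $23368$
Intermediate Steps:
$T{\left(Y,I \right)} = 11 Y$ ($T{\left(Y,I \right)} = Y 11 = 11 Y$)
$\left(T{\left(-144,-40 \right)} - 8136\right) + 33088 = \left(11 \left(-144\right) - 8136\right) + 33088 = \left(-1584 - 8136\right) + 33088 = -9720 + 33088 = 23368$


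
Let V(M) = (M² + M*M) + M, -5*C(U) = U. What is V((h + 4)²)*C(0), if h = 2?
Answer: 0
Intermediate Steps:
C(U) = -U/5
V(M) = M + 2*M² (V(M) = (M² + M²) + M = 2*M² + M = M + 2*M²)
V((h + 4)²)*C(0) = ((2 + 4)²*(1 + 2*(2 + 4)²))*(-⅕*0) = (6²*(1 + 2*6²))*0 = (36*(1 + 2*36))*0 = (36*(1 + 72))*0 = (36*73)*0 = 2628*0 = 0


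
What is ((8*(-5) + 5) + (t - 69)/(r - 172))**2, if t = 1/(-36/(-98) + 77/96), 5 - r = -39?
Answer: 589014212248225/495796240384 ≈ 1188.0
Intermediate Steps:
r = 44 (r = 5 - 1*(-39) = 5 + 39 = 44)
t = 4704/5501 (t = 1/(-36*(-1/98) + 77*(1/96)) = 1/(18/49 + 77/96) = 1/(5501/4704) = 4704/5501 ≈ 0.85512)
((8*(-5) + 5) + (t - 69)/(r - 172))**2 = ((8*(-5) + 5) + (4704/5501 - 69)/(44 - 172))**2 = ((-40 + 5) - 374865/5501/(-128))**2 = (-35 - 374865/5501*(-1/128))**2 = (-35 + 374865/704128)**2 = (-24269615/704128)**2 = 589014212248225/495796240384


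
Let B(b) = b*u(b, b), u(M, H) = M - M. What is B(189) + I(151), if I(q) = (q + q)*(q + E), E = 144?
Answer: 89090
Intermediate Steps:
u(M, H) = 0
I(q) = 2*q*(144 + q) (I(q) = (q + q)*(q + 144) = (2*q)*(144 + q) = 2*q*(144 + q))
B(b) = 0 (B(b) = b*0 = 0)
B(189) + I(151) = 0 + 2*151*(144 + 151) = 0 + 2*151*295 = 0 + 89090 = 89090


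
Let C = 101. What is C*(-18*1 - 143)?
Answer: -16261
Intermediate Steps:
C*(-18*1 - 143) = 101*(-18*1 - 143) = 101*(-18 - 143) = 101*(-161) = -16261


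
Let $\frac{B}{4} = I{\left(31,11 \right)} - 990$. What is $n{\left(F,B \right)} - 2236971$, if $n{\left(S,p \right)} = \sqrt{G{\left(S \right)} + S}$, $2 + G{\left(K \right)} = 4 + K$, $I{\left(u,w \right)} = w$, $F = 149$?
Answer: $-2236971 + 10 \sqrt{3} \approx -2.237 \cdot 10^{6}$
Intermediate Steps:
$G{\left(K \right)} = 2 + K$ ($G{\left(K \right)} = -2 + \left(4 + K\right) = 2 + K$)
$B = -3916$ ($B = 4 \left(11 - 990\right) = 4 \left(-979\right) = -3916$)
$n{\left(S,p \right)} = \sqrt{2 + 2 S}$ ($n{\left(S,p \right)} = \sqrt{\left(2 + S\right) + S} = \sqrt{2 + 2 S}$)
$n{\left(F,B \right)} - 2236971 = \sqrt{2 + 2 \cdot 149} - 2236971 = \sqrt{2 + 298} - 2236971 = \sqrt{300} - 2236971 = 10 \sqrt{3} - 2236971 = -2236971 + 10 \sqrt{3}$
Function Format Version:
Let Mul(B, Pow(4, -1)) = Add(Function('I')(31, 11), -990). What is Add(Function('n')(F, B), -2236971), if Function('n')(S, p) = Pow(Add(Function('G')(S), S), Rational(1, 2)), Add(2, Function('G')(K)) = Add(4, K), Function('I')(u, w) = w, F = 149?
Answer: Add(-2236971, Mul(10, Pow(3, Rational(1, 2)))) ≈ -2.2370e+6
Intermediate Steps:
Function('G')(K) = Add(2, K) (Function('G')(K) = Add(-2, Add(4, K)) = Add(2, K))
B = -3916 (B = Mul(4, Add(11, -990)) = Mul(4, -979) = -3916)
Function('n')(S, p) = Pow(Add(2, Mul(2, S)), Rational(1, 2)) (Function('n')(S, p) = Pow(Add(Add(2, S), S), Rational(1, 2)) = Pow(Add(2, Mul(2, S)), Rational(1, 2)))
Add(Function('n')(F, B), -2236971) = Add(Pow(Add(2, Mul(2, 149)), Rational(1, 2)), -2236971) = Add(Pow(Add(2, 298), Rational(1, 2)), -2236971) = Add(Pow(300, Rational(1, 2)), -2236971) = Add(Mul(10, Pow(3, Rational(1, 2))), -2236971) = Add(-2236971, Mul(10, Pow(3, Rational(1, 2))))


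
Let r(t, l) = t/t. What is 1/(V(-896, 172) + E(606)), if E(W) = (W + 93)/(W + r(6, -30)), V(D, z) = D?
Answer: -607/543173 ≈ -0.0011175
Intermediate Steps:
r(t, l) = 1
E(W) = (93 + W)/(1 + W) (E(W) = (W + 93)/(W + 1) = (93 + W)/(1 + W))
1/(V(-896, 172) + E(606)) = 1/(-896 + (93 + 606)/(1 + 606)) = 1/(-896 + 699/607) = 1/(-543173/607) = -607/543173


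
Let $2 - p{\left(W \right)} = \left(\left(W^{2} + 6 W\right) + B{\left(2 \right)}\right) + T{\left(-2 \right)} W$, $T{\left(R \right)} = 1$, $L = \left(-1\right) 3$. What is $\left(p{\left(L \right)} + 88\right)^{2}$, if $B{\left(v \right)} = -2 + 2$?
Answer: $10404$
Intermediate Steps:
$L = -3$
$B{\left(v \right)} = 0$
$p{\left(W \right)} = 2 - W^{2} - 7 W$ ($p{\left(W \right)} = 2 - \left(\left(\left(W^{2} + 6 W\right) + 0\right) + 1 W\right) = 2 - \left(\left(W^{2} + 6 W\right) + W\right) = 2 - \left(W^{2} + 7 W\right) = 2 - W^{2} - 7 W$)
$\left(p{\left(L \right)} + 88\right)^{2} = \left(\left(2 - \left(-3\right)^{2} - -21\right) + 88\right)^{2} = \left(\left(2 - 9 + 21\right) + 88\right)^{2} = \left(14 + 88\right)^{2} = 102^{2} = 10404$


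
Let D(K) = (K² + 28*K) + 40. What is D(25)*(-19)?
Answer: -25935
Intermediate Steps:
D(K) = 40 + K² + 28*K
D(25)*(-19) = (40 + 25² + 28*25)*(-19) = (40 + 625 + 700)*(-19) = 1365*(-19) = -25935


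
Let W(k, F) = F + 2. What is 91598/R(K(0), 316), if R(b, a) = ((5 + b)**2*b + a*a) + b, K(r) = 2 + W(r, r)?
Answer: 45799/50092 ≈ 0.91430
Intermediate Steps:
W(k, F) = 2 + F
K(r) = 4 + r (K(r) = 2 + (2 + r) = 4 + r)
R(b, a) = b + a**2 + b*(5 + b)**2 (R(b, a) = (b*(5 + b)**2 + a**2) + b = (a**2 + b*(5 + b)**2) + b = b + a**2 + b*(5 + b)**2)
91598/R(K(0), 316) = 91598/((4 + 0) + 316**2 + (4 + 0)*(5 + (4 + 0))**2) = 91598/(4 + 99856 + 4*(5 + 4)**2) = 91598/(4 + 99856 + 4*9**2) = 91598/(4 + 99856 + 4*81) = 91598/(4 + 99856 + 324) = 91598/100184 = 91598*(1/100184) = 45799/50092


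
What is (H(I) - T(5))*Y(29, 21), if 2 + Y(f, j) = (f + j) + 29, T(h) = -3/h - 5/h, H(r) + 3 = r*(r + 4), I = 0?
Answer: -539/5 ≈ -107.80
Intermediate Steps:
H(r) = -3 + r*(4 + r) (H(r) = -3 + r*(r + 4) = -3 + r*(4 + r))
T(h) = -8/h
Y(f, j) = 27 + f + j (Y(f, j) = -2 + ((f + j) + 29) = -2 + (29 + f + j) = 27 + f + j)
(H(I) - T(5))*Y(29, 21) = ((-3 + 0² + 4*0) - (-8)/5)*(27 + 29 + 21) = ((-3 + 0 + 0) - (-8)/5)*77 = (-3 - 1*(-8/5))*77 = (-3 + 8/5)*77 = -7/5*77 = -539/5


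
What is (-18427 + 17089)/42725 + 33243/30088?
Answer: 1380049431/1285509800 ≈ 1.0735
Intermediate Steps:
(-18427 + 17089)/42725 + 33243/30088 = -1338*1/42725 + 33243*(1/30088) = -1338/42725 + 33243/30088 = 1380049431/1285509800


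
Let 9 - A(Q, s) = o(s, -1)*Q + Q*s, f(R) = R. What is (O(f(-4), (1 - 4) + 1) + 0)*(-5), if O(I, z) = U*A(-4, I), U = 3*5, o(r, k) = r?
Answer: 1725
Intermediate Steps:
U = 15
A(Q, s) = 9 - 2*Q*s (A(Q, s) = 9 - (s*Q + Q*s) = 9 - (Q*s + Q*s) = 9 - 2*Q*s)
O(I, z) = 135 + 120*I (O(I, z) = 15*(9 - 2*(-4)*I) = 15*(9 + 8*I) = 135 + 120*I)
(O(f(-4), (1 - 4) + 1) + 0)*(-5) = ((135 + 120*(-4)) + 0)*(-5) = ((135 - 480) + 0)*(-5) = (-345 + 0)*(-5) = -345*(-5) = 1725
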